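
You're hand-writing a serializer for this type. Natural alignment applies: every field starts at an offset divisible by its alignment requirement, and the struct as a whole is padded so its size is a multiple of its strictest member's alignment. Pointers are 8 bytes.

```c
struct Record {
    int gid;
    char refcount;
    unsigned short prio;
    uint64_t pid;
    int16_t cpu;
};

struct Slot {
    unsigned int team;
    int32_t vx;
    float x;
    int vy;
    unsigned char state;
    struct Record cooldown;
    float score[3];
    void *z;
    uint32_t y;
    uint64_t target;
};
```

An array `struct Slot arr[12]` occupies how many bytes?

Record: gid at 0 (size 4, align 4) → ends 4; refcount at 4 (size 1, align 1) → ends 5; pad 1 to align 2 for prio; prio at 6 (size 2, align 2) → ends 8; pid at 8 (size 8, align 8) → ends 16; cpu at 16 (size 2, align 2) → ends 18; tail pad 6 to reach multiple of 8; total 24 bytes, alignment 8
team at 0 (size 4, align 4) → ends 4
vx at 4 (size 4, align 4) → ends 8
x at 8 (size 4, align 4) → ends 12
vy at 12 (size 4, align 4) → ends 16
state at 16 (size 1, align 1) → ends 17
pad 7 to align 8 for cooldown
cooldown at 24 (size 24, align 8) → ends 48
score at 48 (size 12, align 4) → ends 60
pad 4 to align 8 for z
z at 64 (size 8, align 8) → ends 72
y at 72 (size 4, align 4) → ends 76
pad 4 to align 8 for target
target at 80 (size 8, align 8) → ends 88
total 88 bytes, alignment 8
array of 12: 12 × 88 = 1056

1056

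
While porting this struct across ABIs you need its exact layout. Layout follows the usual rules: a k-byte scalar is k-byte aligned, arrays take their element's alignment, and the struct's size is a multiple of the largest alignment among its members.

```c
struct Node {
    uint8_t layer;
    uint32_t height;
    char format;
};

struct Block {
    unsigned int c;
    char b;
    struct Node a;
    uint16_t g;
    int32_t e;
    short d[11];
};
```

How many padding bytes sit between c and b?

Node: layer at 0 (size 1, align 1) → ends 1; pad 3 to align 4 for height; height at 4 (size 4, align 4) → ends 8; format at 8 (size 1, align 1) → ends 9; tail pad 3 to reach multiple of 4; total 12 bytes, alignment 4
c at 0 (size 4, align 4) → ends 4
b at 4 (size 1, align 1) → ends 5

0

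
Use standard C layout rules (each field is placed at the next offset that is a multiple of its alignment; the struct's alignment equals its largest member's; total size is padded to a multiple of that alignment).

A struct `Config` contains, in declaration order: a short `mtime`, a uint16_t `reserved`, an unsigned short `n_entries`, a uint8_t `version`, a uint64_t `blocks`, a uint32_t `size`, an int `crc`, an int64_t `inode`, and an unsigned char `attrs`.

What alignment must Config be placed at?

8

member alignments: mtime=2, reserved=2, n_entries=2, version=1, blocks=8, size=4, crc=4, inode=8, attrs=1
max = 8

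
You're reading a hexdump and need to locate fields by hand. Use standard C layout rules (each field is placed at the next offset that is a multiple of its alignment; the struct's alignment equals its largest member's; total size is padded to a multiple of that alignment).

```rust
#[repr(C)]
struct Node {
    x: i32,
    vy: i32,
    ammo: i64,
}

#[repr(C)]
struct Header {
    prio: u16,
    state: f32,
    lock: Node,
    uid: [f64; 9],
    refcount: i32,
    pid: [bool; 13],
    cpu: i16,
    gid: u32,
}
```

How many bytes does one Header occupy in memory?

120

Node: 0..4  x  (4B, 4-aligned); 4..8  vy  (4B, 4-aligned); 8..16  ammo  (8B, 8-aligned); sizeof = 16, alignof = 8
0..2  prio  (2B, 2-aligned)
2..4  -- padding (2B)
4..8  state  (4B, 4-aligned)
8..24  lock  (16B, 8-aligned)
24..96  uid  (72B, 8-aligned)
96..100  refcount  (4B, 4-aligned)
100..113  pid  (13B, 1-aligned)
113..114  -- padding (1B)
114..116  cpu  (2B, 2-aligned)
116..120  gid  (4B, 4-aligned)
sizeof = 120, alignof = 8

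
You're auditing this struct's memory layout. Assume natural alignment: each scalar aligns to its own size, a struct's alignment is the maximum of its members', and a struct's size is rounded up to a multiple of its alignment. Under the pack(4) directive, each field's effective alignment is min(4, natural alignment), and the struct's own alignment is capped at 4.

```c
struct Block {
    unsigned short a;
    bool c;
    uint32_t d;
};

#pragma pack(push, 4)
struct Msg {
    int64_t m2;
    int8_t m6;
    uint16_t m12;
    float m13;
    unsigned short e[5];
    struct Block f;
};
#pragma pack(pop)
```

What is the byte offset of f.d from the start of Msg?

32

Block: @0: a [2B, align 2] → 2; @2: c [1B, align 1] → 3; +1 pad (align 4); @4: d [4B, align 4] → 8; size 8, align 4
@0: m2 [8B, align 4] → 8
@8: m6 [1B, align 1] → 9
+1 pad (align 2)
@10: m12 [2B, align 2] → 12
@12: m13 [4B, align 4] → 16
@16: e [10B, align 2] → 26
+2 pad (align 4)
@28: f [8B, align 4] → 36
within Block: d at 4
28 + 4 = 32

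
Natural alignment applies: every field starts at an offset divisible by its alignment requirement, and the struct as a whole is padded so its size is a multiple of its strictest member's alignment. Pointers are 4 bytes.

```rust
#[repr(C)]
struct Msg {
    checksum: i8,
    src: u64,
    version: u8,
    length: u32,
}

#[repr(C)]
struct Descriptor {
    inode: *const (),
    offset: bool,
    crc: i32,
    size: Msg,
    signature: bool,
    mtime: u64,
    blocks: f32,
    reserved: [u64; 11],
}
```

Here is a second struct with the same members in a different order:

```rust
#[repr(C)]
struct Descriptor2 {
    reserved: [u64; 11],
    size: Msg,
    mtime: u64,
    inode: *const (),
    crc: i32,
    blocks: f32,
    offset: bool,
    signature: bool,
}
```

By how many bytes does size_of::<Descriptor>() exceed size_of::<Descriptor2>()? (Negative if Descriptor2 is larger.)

Msg: checksum at 0 (size 1, align 1) → ends 1; pad 7 to align 8 for src; src at 8 (size 8, align 8) → ends 16; version at 16 (size 1, align 1) → ends 17; pad 3 to align 4 for length; length at 20 (size 4, align 4) → ends 24; total 24 bytes, alignment 8
inode at 0 (size 4, align 4) → ends 4
offset at 4 (size 1, align 1) → ends 5
pad 3 to align 4 for crc
crc at 8 (size 4, align 4) → ends 12
pad 4 to align 8 for size
size at 16 (size 24, align 8) → ends 40
signature at 40 (size 1, align 1) → ends 41
pad 7 to align 8 for mtime
mtime at 48 (size 8, align 8) → ends 56
blocks at 56 (size 4, align 4) → ends 60
pad 4 to align 8 for reserved
reserved at 64 (size 88, align 8) → ends 152
total 152 bytes, alignment 8
— Descriptor2 —
reserved at 0 (size 88, align 8) → ends 88
size at 88 (size 24, align 8) → ends 112
mtime at 112 (size 8, align 8) → ends 120
inode at 120 (size 4, align 4) → ends 124
crc at 124 (size 4, align 4) → ends 128
blocks at 128 (size 4, align 4) → ends 132
offset at 132 (size 1, align 1) → ends 133
signature at 133 (size 1, align 1) → ends 134
tail pad 2 to reach multiple of 8
total 136 bytes, alignment 8
152 − 136 = 16

16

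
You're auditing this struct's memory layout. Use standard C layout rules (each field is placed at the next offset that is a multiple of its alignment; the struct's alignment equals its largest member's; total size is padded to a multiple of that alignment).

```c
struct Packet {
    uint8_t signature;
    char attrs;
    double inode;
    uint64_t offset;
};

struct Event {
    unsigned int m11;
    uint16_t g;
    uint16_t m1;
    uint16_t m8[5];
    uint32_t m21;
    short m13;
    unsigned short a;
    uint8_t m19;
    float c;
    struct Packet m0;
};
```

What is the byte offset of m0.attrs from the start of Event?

41

Packet: @0: signature [1B, align 1] → 1; @1: attrs [1B, align 1] → 2; +6 pad (align 8); @8: inode [8B, align 8] → 16; @16: offset [8B, align 8] → 24; size 24, align 8
@0: m11 [4B, align 4] → 4
@4: g [2B, align 2] → 6
@6: m1 [2B, align 2] → 8
@8: m8 [10B, align 2] → 18
+2 pad (align 4)
@20: m21 [4B, align 4] → 24
@24: m13 [2B, align 2] → 26
@26: a [2B, align 2] → 28
@28: m19 [1B, align 1] → 29
+3 pad (align 4)
@32: c [4B, align 4] → 36
+4 pad (align 8)
@40: m0 [24B, align 8] → 64
within Packet: attrs at 1
40 + 1 = 41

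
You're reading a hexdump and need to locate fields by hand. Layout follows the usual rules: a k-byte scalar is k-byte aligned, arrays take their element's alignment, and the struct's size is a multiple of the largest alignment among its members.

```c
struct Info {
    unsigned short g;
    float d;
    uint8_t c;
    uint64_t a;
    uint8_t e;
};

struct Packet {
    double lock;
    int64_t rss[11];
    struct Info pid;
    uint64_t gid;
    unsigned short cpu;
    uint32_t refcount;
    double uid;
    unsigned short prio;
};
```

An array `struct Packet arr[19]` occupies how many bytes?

Info: 0..2  g  (2B, 2-aligned); 2..4  -- padding (2B); 4..8  d  (4B, 4-aligned); 8..9  c  (1B, 1-aligned); 9..16  -- padding (7B); 16..24  a  (8B, 8-aligned); 24..25  e  (1B, 1-aligned); 25..32  -- tail padding (7B); sizeof = 32, alignof = 8
0..8  lock  (8B, 8-aligned)
8..96  rss  (88B, 8-aligned)
96..128  pid  (32B, 8-aligned)
128..136  gid  (8B, 8-aligned)
136..138  cpu  (2B, 2-aligned)
138..140  -- padding (2B)
140..144  refcount  (4B, 4-aligned)
144..152  uid  (8B, 8-aligned)
152..154  prio  (2B, 2-aligned)
154..160  -- tail padding (6B)
sizeof = 160, alignof = 8
array of 19: 19 × 160 = 3040

3040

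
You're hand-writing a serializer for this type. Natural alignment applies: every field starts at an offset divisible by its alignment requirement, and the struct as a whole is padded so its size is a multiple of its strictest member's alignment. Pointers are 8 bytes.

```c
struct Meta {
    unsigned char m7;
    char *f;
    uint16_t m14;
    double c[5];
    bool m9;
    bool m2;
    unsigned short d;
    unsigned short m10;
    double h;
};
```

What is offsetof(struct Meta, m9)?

@0: m7 [1B, align 1] → 1
+7 pad (align 8)
@8: f [8B, align 8] → 16
@16: m14 [2B, align 2] → 18
+6 pad (align 8)
@24: c [40B, align 8] → 64
@64: m9 [1B, align 1] → 65

64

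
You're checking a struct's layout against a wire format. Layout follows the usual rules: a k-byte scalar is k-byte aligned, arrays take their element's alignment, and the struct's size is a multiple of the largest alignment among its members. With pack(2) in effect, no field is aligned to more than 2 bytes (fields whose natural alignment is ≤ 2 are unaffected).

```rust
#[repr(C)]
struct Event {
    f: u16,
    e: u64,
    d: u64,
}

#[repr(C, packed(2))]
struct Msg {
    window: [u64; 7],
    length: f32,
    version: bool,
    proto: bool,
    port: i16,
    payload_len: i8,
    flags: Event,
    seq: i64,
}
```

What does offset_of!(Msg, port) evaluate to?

62

Event: f at 0 (size 2, align 2) → ends 2; pad 6 to align 8 for e; e at 8 (size 8, align 8) → ends 16; d at 16 (size 8, align 8) → ends 24; total 24 bytes, alignment 8
window at 0 (size 56, align 2) → ends 56
length at 56 (size 4, align 2) → ends 60
version at 60 (size 1, align 1) → ends 61
proto at 61 (size 1, align 1) → ends 62
port at 62 (size 2, align 2) → ends 64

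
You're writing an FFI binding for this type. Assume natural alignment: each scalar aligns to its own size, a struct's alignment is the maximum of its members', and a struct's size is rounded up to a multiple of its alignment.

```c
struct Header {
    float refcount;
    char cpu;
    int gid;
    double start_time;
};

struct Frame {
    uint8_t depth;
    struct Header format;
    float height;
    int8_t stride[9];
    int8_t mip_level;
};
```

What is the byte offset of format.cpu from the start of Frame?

Header: 0..4  refcount  (4B, 4-aligned); 4..5  cpu  (1B, 1-aligned); 5..8  -- padding (3B); 8..12  gid  (4B, 4-aligned); 12..16  -- padding (4B); 16..24  start_time  (8B, 8-aligned); sizeof = 24, alignof = 8
0..1  depth  (1B, 1-aligned)
1..8  -- padding (7B)
8..32  format  (24B, 8-aligned)
within Header: cpu at 4
8 + 4 = 12

12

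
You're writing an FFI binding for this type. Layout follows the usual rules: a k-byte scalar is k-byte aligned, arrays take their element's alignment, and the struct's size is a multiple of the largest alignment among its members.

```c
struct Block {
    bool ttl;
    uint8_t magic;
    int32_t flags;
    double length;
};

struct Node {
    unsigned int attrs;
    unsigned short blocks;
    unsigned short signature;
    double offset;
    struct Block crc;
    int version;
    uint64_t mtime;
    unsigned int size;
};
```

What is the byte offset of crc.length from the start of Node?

24

Block: @0: ttl [1B, align 1] → 1; @1: magic [1B, align 1] → 2; +2 pad (align 4); @4: flags [4B, align 4] → 8; @8: length [8B, align 8] → 16; size 16, align 8
@0: attrs [4B, align 4] → 4
@4: blocks [2B, align 2] → 6
@6: signature [2B, align 2] → 8
@8: offset [8B, align 8] → 16
@16: crc [16B, align 8] → 32
within Block: length at 8
16 + 8 = 24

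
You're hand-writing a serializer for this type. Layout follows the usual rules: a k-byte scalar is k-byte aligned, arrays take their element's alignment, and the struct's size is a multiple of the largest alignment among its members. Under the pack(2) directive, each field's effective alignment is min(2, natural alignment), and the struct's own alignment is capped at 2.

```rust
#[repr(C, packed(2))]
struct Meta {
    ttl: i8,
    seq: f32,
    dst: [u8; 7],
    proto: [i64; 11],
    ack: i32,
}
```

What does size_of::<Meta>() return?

0..1  ttl  (1B, 1-aligned)
1..2  -- padding (1B)
2..6  seq  (4B, 2-aligned)
6..13  dst  (7B, 1-aligned)
13..14  -- padding (1B)
14..102  proto  (88B, 2-aligned)
102..106  ack  (4B, 2-aligned)
sizeof = 106, alignof = 2

106 bytes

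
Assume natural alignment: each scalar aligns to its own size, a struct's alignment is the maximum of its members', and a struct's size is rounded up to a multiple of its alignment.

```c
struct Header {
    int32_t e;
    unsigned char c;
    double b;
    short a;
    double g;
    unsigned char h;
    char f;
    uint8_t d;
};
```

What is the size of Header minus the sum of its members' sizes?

e at 0 (size 4, align 4) → ends 4
c at 4 (size 1, align 1) → ends 5
pad 3 to align 8 for b
b at 8 (size 8, align 8) → ends 16
a at 16 (size 2, align 2) → ends 18
pad 6 to align 8 for g
g at 24 (size 8, align 8) → ends 32
h at 32 (size 1, align 1) → ends 33
f at 33 (size 1, align 1) → ends 34
d at 34 (size 1, align 1) → ends 35
tail pad 5 to reach multiple of 8
total 40 bytes, alignment 8
data bytes 26, size 40 → padding 14

14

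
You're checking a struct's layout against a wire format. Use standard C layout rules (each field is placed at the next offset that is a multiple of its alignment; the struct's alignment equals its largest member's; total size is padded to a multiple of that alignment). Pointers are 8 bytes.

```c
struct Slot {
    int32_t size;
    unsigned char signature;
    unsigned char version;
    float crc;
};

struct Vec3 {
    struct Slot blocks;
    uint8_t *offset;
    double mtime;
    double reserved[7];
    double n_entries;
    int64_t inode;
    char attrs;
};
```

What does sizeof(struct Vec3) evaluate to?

112 bytes

Slot: 0..4  size  (4B, 4-aligned); 4..5  signature  (1B, 1-aligned); 5..6  version  (1B, 1-aligned); 6..8  -- padding (2B); 8..12  crc  (4B, 4-aligned); sizeof = 12, alignof = 4
0..12  blocks  (12B, 4-aligned)
12..16  -- padding (4B)
16..24  offset  (8B, 8-aligned)
24..32  mtime  (8B, 8-aligned)
32..88  reserved  (56B, 8-aligned)
88..96  n_entries  (8B, 8-aligned)
96..104  inode  (8B, 8-aligned)
104..105  attrs  (1B, 1-aligned)
105..112  -- tail padding (7B)
sizeof = 112, alignof = 8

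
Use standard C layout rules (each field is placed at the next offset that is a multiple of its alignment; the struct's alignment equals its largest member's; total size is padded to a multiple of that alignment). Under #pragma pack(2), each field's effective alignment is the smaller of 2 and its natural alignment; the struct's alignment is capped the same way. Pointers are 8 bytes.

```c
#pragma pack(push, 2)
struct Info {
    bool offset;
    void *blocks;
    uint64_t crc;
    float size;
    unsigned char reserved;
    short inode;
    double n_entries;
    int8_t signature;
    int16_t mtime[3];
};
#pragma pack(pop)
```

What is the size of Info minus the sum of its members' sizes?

0..1  offset  (1B, 1-aligned)
1..2  -- padding (1B)
2..10  blocks  (8B, 2-aligned)
10..18  crc  (8B, 2-aligned)
18..22  size  (4B, 2-aligned)
22..23  reserved  (1B, 1-aligned)
23..24  -- padding (1B)
24..26  inode  (2B, 2-aligned)
26..34  n_entries  (8B, 2-aligned)
34..35  signature  (1B, 1-aligned)
35..36  -- padding (1B)
36..42  mtime  (6B, 2-aligned)
sizeof = 42, alignof = 2
data bytes 39, size 42 → padding 3

3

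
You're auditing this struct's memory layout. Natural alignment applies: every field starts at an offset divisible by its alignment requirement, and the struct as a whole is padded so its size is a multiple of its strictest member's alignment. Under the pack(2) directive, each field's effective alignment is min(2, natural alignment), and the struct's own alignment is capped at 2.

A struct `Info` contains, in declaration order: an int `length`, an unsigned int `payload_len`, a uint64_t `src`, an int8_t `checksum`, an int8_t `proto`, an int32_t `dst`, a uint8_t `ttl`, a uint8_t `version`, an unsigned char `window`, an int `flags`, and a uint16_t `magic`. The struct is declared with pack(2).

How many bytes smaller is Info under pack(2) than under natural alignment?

natural layout:
  length at 0 (size 4, align 4) → ends 4
  payload_len at 4 (size 4, align 4) → ends 8
  src at 8 (size 8, align 8) → ends 16
  checksum at 16 (size 1, align 1) → ends 17
  proto at 17 (size 1, align 1) → ends 18
  pad 2 to align 4 for dst
  dst at 20 (size 4, align 4) → ends 24
  ttl at 24 (size 1, align 1) → ends 25
  version at 25 (size 1, align 1) → ends 26
  window at 26 (size 1, align 1) → ends 27
  pad 1 to align 4 for flags
  flags at 28 (size 4, align 4) → ends 32
  magic at 32 (size 2, align 2) → ends 34
  tail pad 6 to reach multiple of 8
  total 40 bytes, alignment 8
packed(2) layout:
  length at 0 (size 4, align 2) → ends 4
  payload_len at 4 (size 4, align 2) → ends 8
  src at 8 (size 8, align 2) → ends 16
  checksum at 16 (size 1, align 1) → ends 17
  proto at 17 (size 1, align 1) → ends 18
  dst at 18 (size 4, align 2) → ends 22
  ttl at 22 (size 1, align 1) → ends 23
  version at 23 (size 1, align 1) → ends 24
  window at 24 (size 1, align 1) → ends 25
  pad 1 to align 2 for flags
  flags at 26 (size 4, align 2) → ends 30
  magic at 30 (size 2, align 2) → ends 32
  total 32 bytes, alignment 2
40 − 32 = 8

8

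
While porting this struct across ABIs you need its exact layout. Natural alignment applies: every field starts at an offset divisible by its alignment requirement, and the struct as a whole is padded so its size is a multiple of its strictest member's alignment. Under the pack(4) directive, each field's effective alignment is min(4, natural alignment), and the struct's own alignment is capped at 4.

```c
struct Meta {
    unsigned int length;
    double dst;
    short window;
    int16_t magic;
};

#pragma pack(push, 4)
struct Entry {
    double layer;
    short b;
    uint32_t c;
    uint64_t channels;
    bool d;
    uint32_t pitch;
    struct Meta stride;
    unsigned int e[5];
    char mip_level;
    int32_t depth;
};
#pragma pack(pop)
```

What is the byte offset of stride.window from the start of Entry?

48

Meta: length at 0 (size 4, align 4) → ends 4; pad 4 to align 8 for dst; dst at 8 (size 8, align 8) → ends 16; window at 16 (size 2, align 2) → ends 18; magic at 18 (size 2, align 2) → ends 20; tail pad 4 to reach multiple of 8; total 24 bytes, alignment 8
layer at 0 (size 8, align 4) → ends 8
b at 8 (size 2, align 2) → ends 10
pad 2 to align 4 for c
c at 12 (size 4, align 4) → ends 16
channels at 16 (size 8, align 4) → ends 24
d at 24 (size 1, align 1) → ends 25
pad 3 to align 4 for pitch
pitch at 28 (size 4, align 4) → ends 32
stride at 32 (size 24, align 4) → ends 56
within Meta: window at 16
32 + 16 = 48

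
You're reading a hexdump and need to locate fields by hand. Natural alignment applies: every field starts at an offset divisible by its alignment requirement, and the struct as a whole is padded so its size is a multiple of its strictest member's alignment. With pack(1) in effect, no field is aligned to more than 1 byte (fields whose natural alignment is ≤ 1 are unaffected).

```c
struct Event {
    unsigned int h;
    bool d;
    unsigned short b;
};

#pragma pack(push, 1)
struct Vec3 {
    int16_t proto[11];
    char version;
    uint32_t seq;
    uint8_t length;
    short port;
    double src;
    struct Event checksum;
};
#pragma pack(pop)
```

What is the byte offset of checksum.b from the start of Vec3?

Event: h at 0 (size 4, align 4) → ends 4; d at 4 (size 1, align 1) → ends 5; pad 1 to align 2 for b; b at 6 (size 2, align 2) → ends 8; total 8 bytes, alignment 4
proto at 0 (size 22, align 1) → ends 22
version at 22 (size 1, align 1) → ends 23
seq at 23 (size 4, align 1) → ends 27
length at 27 (size 1, align 1) → ends 28
port at 28 (size 2, align 1) → ends 30
src at 30 (size 8, align 1) → ends 38
checksum at 38 (size 8, align 1) → ends 46
within Event: b at 6
38 + 6 = 44

44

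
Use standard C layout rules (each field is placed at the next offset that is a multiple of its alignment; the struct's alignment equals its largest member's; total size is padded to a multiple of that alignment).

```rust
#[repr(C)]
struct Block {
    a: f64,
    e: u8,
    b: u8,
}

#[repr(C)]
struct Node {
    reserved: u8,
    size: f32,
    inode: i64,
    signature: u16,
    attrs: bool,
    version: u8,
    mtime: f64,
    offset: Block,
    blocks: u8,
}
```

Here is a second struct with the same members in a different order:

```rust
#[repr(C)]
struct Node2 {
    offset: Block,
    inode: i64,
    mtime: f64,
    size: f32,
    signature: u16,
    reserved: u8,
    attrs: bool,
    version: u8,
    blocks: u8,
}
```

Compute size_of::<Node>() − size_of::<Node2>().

Block: 0..8  a  (8B, 8-aligned); 8..9  e  (1B, 1-aligned); 9..10  b  (1B, 1-aligned); 10..16  -- tail padding (6B); sizeof = 16, alignof = 8
0..1  reserved  (1B, 1-aligned)
1..4  -- padding (3B)
4..8  size  (4B, 4-aligned)
8..16  inode  (8B, 8-aligned)
16..18  signature  (2B, 2-aligned)
18..19  attrs  (1B, 1-aligned)
19..20  version  (1B, 1-aligned)
20..24  -- padding (4B)
24..32  mtime  (8B, 8-aligned)
32..48  offset  (16B, 8-aligned)
48..49  blocks  (1B, 1-aligned)
49..56  -- tail padding (7B)
sizeof = 56, alignof = 8
— Node2 —
0..16  offset  (16B, 8-aligned)
16..24  inode  (8B, 8-aligned)
24..32  mtime  (8B, 8-aligned)
32..36  size  (4B, 4-aligned)
36..38  signature  (2B, 2-aligned)
38..39  reserved  (1B, 1-aligned)
39..40  attrs  (1B, 1-aligned)
40..41  version  (1B, 1-aligned)
41..42  blocks  (1B, 1-aligned)
42..48  -- tail padding (6B)
sizeof = 48, alignof = 8
56 − 48 = 8

8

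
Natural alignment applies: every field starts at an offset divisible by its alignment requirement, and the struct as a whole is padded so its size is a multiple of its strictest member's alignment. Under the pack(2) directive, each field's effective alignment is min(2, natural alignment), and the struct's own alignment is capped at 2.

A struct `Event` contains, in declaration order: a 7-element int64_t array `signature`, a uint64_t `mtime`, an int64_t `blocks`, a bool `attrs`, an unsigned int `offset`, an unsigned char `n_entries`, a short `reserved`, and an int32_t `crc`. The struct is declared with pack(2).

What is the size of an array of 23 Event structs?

signature at 0 (size 56, align 2) → ends 56
mtime at 56 (size 8, align 2) → ends 64
blocks at 64 (size 8, align 2) → ends 72
attrs at 72 (size 1, align 1) → ends 73
pad 1 to align 2 for offset
offset at 74 (size 4, align 2) → ends 78
n_entries at 78 (size 1, align 1) → ends 79
pad 1 to align 2 for reserved
reserved at 80 (size 2, align 2) → ends 82
crc at 82 (size 4, align 2) → ends 86
total 86 bytes, alignment 2
array of 23: 23 × 86 = 1978

1978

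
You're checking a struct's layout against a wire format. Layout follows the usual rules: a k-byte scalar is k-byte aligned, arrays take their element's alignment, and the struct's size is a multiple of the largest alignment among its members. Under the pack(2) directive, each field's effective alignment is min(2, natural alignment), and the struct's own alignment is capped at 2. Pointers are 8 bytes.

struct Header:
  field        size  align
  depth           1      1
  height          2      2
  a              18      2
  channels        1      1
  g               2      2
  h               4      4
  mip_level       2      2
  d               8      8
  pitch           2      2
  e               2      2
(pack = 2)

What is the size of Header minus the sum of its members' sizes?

depth at 0 (size 1, align 1) → ends 1
pad 1 to align 2 for height
height at 2 (size 2, align 2) → ends 4
a at 4 (size 18, align 2) → ends 22
channels at 22 (size 1, align 1) → ends 23
pad 1 to align 2 for g
g at 24 (size 2, align 2) → ends 26
h at 26 (size 4, align 2) → ends 30
mip_level at 30 (size 2, align 2) → ends 32
d at 32 (size 8, align 2) → ends 40
pitch at 40 (size 2, align 2) → ends 42
e at 42 (size 2, align 2) → ends 44
total 44 bytes, alignment 2
data bytes 42, size 44 → padding 2

2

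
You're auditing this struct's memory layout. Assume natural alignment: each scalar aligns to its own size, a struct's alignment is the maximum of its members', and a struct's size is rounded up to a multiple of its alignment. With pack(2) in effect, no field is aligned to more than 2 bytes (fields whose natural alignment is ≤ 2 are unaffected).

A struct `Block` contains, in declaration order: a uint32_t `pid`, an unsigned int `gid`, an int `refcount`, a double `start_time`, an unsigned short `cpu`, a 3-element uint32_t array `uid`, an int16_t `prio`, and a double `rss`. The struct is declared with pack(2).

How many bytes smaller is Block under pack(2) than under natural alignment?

natural layout:
  0..4  pid  (4B, 4-aligned)
  4..8  gid  (4B, 4-aligned)
  8..12  refcount  (4B, 4-aligned)
  12..16  -- padding (4B)
  16..24  start_time  (8B, 8-aligned)
  24..26  cpu  (2B, 2-aligned)
  26..28  -- padding (2B)
  28..40  uid  (12B, 4-aligned)
  40..42  prio  (2B, 2-aligned)
  42..48  -- padding (6B)
  48..56  rss  (8B, 8-aligned)
  sizeof = 56, alignof = 8
packed(2) layout:
  0..4  pid  (4B, 2-aligned)
  4..8  gid  (4B, 2-aligned)
  8..12  refcount  (4B, 2-aligned)
  12..20  start_time  (8B, 2-aligned)
  20..22  cpu  (2B, 2-aligned)
  22..34  uid  (12B, 2-aligned)
  34..36  prio  (2B, 2-aligned)
  36..44  rss  (8B, 2-aligned)
  sizeof = 44, alignof = 2
56 − 44 = 12

12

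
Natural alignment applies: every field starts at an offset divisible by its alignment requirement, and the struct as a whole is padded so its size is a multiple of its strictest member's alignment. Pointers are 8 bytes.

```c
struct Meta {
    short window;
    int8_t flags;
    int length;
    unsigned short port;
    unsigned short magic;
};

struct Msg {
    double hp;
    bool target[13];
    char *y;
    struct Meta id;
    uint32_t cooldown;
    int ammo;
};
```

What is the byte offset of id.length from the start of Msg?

Meta: @0: window [2B, align 2] → 2; @2: flags [1B, align 1] → 3; +1 pad (align 4); @4: length [4B, align 4] → 8; @8: port [2B, align 2] → 10; @10: magic [2B, align 2] → 12; size 12, align 4
@0: hp [8B, align 8] → 8
@8: target [13B, align 1] → 21
+3 pad (align 8)
@24: y [8B, align 8] → 32
@32: id [12B, align 4] → 44
within Meta: length at 4
32 + 4 = 36

36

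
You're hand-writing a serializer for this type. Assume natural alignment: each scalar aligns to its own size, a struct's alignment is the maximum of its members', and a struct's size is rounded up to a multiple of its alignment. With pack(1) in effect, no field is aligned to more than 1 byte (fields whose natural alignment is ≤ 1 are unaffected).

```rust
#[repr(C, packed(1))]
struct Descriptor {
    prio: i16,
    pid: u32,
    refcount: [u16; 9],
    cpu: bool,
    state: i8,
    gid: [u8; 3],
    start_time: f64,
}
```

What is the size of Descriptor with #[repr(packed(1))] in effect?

prio at 0 (size 2, align 1) → ends 2
pid at 2 (size 4, align 1) → ends 6
refcount at 6 (size 18, align 1) → ends 24
cpu at 24 (size 1, align 1) → ends 25
state at 25 (size 1, align 1) → ends 26
gid at 26 (size 3, align 1) → ends 29
start_time at 29 (size 8, align 1) → ends 37
total 37 bytes, alignment 1

37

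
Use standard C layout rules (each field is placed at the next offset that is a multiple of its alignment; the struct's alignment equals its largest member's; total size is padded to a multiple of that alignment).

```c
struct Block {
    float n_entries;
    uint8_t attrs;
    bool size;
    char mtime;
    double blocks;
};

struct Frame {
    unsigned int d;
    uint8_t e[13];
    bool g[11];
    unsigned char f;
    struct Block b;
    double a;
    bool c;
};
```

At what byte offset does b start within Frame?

32

Block: n_entries at 0 (size 4, align 4) → ends 4; attrs at 4 (size 1, align 1) → ends 5; size at 5 (size 1, align 1) → ends 6; mtime at 6 (size 1, align 1) → ends 7; pad 1 to align 8 for blocks; blocks at 8 (size 8, align 8) → ends 16; total 16 bytes, alignment 8
d at 0 (size 4, align 4) → ends 4
e at 4 (size 13, align 1) → ends 17
g at 17 (size 11, align 1) → ends 28
f at 28 (size 1, align 1) → ends 29
pad 3 to align 8 for b
b at 32 (size 16, align 8) → ends 48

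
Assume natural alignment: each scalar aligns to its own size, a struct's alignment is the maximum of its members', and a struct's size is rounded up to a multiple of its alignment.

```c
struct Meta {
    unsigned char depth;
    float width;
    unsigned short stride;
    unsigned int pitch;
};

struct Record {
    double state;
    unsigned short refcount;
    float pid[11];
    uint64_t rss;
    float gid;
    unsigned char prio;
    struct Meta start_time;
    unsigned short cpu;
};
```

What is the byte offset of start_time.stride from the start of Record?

Meta: depth at 0 (size 1, align 1) → ends 1; pad 3 to align 4 for width; width at 4 (size 4, align 4) → ends 8; stride at 8 (size 2, align 2) → ends 10; pad 2 to align 4 for pitch; pitch at 12 (size 4, align 4) → ends 16; total 16 bytes, alignment 4
state at 0 (size 8, align 8) → ends 8
refcount at 8 (size 2, align 2) → ends 10
pad 2 to align 4 for pid
pid at 12 (size 44, align 4) → ends 56
rss at 56 (size 8, align 8) → ends 64
gid at 64 (size 4, align 4) → ends 68
prio at 68 (size 1, align 1) → ends 69
pad 3 to align 4 for start_time
start_time at 72 (size 16, align 4) → ends 88
within Meta: stride at 8
72 + 8 = 80

80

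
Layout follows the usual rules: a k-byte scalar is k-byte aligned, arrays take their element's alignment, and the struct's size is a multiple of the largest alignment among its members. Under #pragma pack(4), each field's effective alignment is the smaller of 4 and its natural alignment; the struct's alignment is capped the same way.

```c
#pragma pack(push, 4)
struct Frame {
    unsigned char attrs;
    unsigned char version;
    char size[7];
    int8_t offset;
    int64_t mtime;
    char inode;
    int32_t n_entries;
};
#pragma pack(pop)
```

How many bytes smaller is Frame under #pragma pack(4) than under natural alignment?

4

natural layout:
  0..1  attrs  (1B, 1-aligned)
  1..2  version  (1B, 1-aligned)
  2..9  size  (7B, 1-aligned)
  9..10  offset  (1B, 1-aligned)
  10..16  -- padding (6B)
  16..24  mtime  (8B, 8-aligned)
  24..25  inode  (1B, 1-aligned)
  25..28  -- padding (3B)
  28..32  n_entries  (4B, 4-aligned)
  sizeof = 32, alignof = 8
packed(4) layout:
  0..1  attrs  (1B, 1-aligned)
  1..2  version  (1B, 1-aligned)
  2..9  size  (7B, 1-aligned)
  9..10  offset  (1B, 1-aligned)
  10..12  -- padding (2B)
  12..20  mtime  (8B, 4-aligned)
  20..21  inode  (1B, 1-aligned)
  21..24  -- padding (3B)
  24..28  n_entries  (4B, 4-aligned)
  sizeof = 28, alignof = 4
32 − 28 = 4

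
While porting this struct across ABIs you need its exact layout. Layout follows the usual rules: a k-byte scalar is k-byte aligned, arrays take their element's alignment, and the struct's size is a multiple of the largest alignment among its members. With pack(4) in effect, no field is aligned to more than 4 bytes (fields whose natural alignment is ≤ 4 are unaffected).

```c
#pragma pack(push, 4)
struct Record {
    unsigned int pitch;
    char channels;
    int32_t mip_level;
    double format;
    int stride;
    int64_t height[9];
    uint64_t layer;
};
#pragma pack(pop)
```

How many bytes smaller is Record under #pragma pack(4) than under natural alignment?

natural layout:
  0..4  pitch  (4B, 4-aligned)
  4..5  channels  (1B, 1-aligned)
  5..8  -- padding (3B)
  8..12  mip_level  (4B, 4-aligned)
  12..16  -- padding (4B)
  16..24  format  (8B, 8-aligned)
  24..28  stride  (4B, 4-aligned)
  28..32  -- padding (4B)
  32..104  height  (72B, 8-aligned)
  104..112  layer  (8B, 8-aligned)
  sizeof = 112, alignof = 8
packed(4) layout:
  0..4  pitch  (4B, 4-aligned)
  4..5  channels  (1B, 1-aligned)
  5..8  -- padding (3B)
  8..12  mip_level  (4B, 4-aligned)
  12..20  format  (8B, 4-aligned)
  20..24  stride  (4B, 4-aligned)
  24..96  height  (72B, 4-aligned)
  96..104  layer  (8B, 4-aligned)
  sizeof = 104, alignof = 4
112 − 104 = 8

8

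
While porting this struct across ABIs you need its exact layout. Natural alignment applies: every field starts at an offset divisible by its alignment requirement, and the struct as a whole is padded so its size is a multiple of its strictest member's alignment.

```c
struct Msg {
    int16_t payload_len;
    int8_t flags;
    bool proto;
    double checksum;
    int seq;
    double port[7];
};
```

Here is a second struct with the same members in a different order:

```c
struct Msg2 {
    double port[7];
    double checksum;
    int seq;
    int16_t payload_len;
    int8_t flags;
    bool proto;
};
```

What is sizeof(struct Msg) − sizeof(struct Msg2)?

0..2  payload_len  (2B, 2-aligned)
2..3  flags  (1B, 1-aligned)
3..4  proto  (1B, 1-aligned)
4..8  -- padding (4B)
8..16  checksum  (8B, 8-aligned)
16..20  seq  (4B, 4-aligned)
20..24  -- padding (4B)
24..80  port  (56B, 8-aligned)
sizeof = 80, alignof = 8
— Msg2 —
0..56  port  (56B, 8-aligned)
56..64  checksum  (8B, 8-aligned)
64..68  seq  (4B, 4-aligned)
68..70  payload_len  (2B, 2-aligned)
70..71  flags  (1B, 1-aligned)
71..72  proto  (1B, 1-aligned)
sizeof = 72, alignof = 8
80 − 72 = 8

8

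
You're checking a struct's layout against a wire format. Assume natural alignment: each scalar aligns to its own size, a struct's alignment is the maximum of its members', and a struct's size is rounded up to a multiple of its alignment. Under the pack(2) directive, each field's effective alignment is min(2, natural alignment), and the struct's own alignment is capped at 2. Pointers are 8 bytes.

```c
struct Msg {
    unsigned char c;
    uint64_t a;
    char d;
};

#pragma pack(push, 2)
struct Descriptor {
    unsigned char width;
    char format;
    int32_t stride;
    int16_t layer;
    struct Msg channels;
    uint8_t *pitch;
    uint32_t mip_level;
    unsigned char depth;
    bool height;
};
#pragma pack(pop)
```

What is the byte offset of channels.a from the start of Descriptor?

Msg: 0..1  c  (1B, 1-aligned); 1..8  -- padding (7B); 8..16  a  (8B, 8-aligned); 16..17  d  (1B, 1-aligned); 17..24  -- tail padding (7B); sizeof = 24, alignof = 8
0..1  width  (1B, 1-aligned)
1..2  format  (1B, 1-aligned)
2..6  stride  (4B, 2-aligned)
6..8  layer  (2B, 2-aligned)
8..32  channels  (24B, 2-aligned)
within Msg: a at 8
8 + 8 = 16

16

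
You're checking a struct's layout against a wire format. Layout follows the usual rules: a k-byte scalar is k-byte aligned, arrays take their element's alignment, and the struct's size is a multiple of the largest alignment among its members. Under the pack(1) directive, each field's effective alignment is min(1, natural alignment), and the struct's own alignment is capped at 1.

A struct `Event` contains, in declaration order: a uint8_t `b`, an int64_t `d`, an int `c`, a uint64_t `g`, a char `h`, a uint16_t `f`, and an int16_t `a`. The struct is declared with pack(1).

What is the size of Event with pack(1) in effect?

0..1  b  (1B, 1-aligned)
1..9  d  (8B, 1-aligned)
9..13  c  (4B, 1-aligned)
13..21  g  (8B, 1-aligned)
21..22  h  (1B, 1-aligned)
22..24  f  (2B, 1-aligned)
24..26  a  (2B, 1-aligned)
sizeof = 26, alignof = 1

26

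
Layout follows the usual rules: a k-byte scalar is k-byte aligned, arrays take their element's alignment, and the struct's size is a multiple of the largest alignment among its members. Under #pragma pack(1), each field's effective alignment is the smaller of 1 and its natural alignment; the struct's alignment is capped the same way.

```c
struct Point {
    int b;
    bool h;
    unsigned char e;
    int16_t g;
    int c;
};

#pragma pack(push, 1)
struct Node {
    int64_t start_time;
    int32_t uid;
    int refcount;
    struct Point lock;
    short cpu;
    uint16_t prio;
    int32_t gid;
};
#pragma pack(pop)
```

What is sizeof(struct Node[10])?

360

Point: 0..4  b  (4B, 4-aligned); 4..5  h  (1B, 1-aligned); 5..6  e  (1B, 1-aligned); 6..8  g  (2B, 2-aligned); 8..12  c  (4B, 4-aligned); sizeof = 12, alignof = 4
0..8  start_time  (8B, 1-aligned)
8..12  uid  (4B, 1-aligned)
12..16  refcount  (4B, 1-aligned)
16..28  lock  (12B, 1-aligned)
28..30  cpu  (2B, 1-aligned)
30..32  prio  (2B, 1-aligned)
32..36  gid  (4B, 1-aligned)
sizeof = 36, alignof = 1
array of 10: 10 × 36 = 360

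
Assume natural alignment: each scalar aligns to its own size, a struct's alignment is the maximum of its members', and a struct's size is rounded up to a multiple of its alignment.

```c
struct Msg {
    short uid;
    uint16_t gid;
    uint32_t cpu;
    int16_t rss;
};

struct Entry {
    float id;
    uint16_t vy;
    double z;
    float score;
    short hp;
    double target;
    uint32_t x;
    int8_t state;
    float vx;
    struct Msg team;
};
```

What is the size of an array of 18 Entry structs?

1008

Msg: uid at 0 (size 2, align 2) → ends 2; gid at 2 (size 2, align 2) → ends 4; cpu at 4 (size 4, align 4) → ends 8; rss at 8 (size 2, align 2) → ends 10; tail pad 2 to reach multiple of 4; total 12 bytes, alignment 4
id at 0 (size 4, align 4) → ends 4
vy at 4 (size 2, align 2) → ends 6
pad 2 to align 8 for z
z at 8 (size 8, align 8) → ends 16
score at 16 (size 4, align 4) → ends 20
hp at 20 (size 2, align 2) → ends 22
pad 2 to align 8 for target
target at 24 (size 8, align 8) → ends 32
x at 32 (size 4, align 4) → ends 36
state at 36 (size 1, align 1) → ends 37
pad 3 to align 4 for vx
vx at 40 (size 4, align 4) → ends 44
team at 44 (size 12, align 4) → ends 56
total 56 bytes, alignment 8
array of 18: 18 × 56 = 1008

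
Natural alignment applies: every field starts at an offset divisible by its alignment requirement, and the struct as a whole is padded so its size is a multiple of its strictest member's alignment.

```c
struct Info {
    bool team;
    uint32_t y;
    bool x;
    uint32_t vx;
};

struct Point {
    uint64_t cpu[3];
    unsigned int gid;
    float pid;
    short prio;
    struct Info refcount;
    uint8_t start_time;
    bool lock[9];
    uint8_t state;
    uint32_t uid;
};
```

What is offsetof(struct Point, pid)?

Info: 0..1  team  (1B, 1-aligned); 1..4  -- padding (3B); 4..8  y  (4B, 4-aligned); 8..9  x  (1B, 1-aligned); 9..12  -- padding (3B); 12..16  vx  (4B, 4-aligned); sizeof = 16, alignof = 4
0..24  cpu  (24B, 8-aligned)
24..28  gid  (4B, 4-aligned)
28..32  pid  (4B, 4-aligned)

28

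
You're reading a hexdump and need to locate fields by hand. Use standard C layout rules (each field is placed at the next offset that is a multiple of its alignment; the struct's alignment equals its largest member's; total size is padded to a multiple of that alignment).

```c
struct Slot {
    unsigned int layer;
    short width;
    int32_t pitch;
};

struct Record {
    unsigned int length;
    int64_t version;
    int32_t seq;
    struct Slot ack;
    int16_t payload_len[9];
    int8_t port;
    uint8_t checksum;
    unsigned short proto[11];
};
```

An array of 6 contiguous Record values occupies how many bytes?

Slot: layer at 0 (size 4, align 4) → ends 4; width at 4 (size 2, align 2) → ends 6; pad 2 to align 4 for pitch; pitch at 8 (size 4, align 4) → ends 12; total 12 bytes, alignment 4
length at 0 (size 4, align 4) → ends 4
pad 4 to align 8 for version
version at 8 (size 8, align 8) → ends 16
seq at 16 (size 4, align 4) → ends 20
ack at 20 (size 12, align 4) → ends 32
payload_len at 32 (size 18, align 2) → ends 50
port at 50 (size 1, align 1) → ends 51
checksum at 51 (size 1, align 1) → ends 52
proto at 52 (size 22, align 2) → ends 74
tail pad 6 to reach multiple of 8
total 80 bytes, alignment 8
array of 6: 6 × 80 = 480

480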